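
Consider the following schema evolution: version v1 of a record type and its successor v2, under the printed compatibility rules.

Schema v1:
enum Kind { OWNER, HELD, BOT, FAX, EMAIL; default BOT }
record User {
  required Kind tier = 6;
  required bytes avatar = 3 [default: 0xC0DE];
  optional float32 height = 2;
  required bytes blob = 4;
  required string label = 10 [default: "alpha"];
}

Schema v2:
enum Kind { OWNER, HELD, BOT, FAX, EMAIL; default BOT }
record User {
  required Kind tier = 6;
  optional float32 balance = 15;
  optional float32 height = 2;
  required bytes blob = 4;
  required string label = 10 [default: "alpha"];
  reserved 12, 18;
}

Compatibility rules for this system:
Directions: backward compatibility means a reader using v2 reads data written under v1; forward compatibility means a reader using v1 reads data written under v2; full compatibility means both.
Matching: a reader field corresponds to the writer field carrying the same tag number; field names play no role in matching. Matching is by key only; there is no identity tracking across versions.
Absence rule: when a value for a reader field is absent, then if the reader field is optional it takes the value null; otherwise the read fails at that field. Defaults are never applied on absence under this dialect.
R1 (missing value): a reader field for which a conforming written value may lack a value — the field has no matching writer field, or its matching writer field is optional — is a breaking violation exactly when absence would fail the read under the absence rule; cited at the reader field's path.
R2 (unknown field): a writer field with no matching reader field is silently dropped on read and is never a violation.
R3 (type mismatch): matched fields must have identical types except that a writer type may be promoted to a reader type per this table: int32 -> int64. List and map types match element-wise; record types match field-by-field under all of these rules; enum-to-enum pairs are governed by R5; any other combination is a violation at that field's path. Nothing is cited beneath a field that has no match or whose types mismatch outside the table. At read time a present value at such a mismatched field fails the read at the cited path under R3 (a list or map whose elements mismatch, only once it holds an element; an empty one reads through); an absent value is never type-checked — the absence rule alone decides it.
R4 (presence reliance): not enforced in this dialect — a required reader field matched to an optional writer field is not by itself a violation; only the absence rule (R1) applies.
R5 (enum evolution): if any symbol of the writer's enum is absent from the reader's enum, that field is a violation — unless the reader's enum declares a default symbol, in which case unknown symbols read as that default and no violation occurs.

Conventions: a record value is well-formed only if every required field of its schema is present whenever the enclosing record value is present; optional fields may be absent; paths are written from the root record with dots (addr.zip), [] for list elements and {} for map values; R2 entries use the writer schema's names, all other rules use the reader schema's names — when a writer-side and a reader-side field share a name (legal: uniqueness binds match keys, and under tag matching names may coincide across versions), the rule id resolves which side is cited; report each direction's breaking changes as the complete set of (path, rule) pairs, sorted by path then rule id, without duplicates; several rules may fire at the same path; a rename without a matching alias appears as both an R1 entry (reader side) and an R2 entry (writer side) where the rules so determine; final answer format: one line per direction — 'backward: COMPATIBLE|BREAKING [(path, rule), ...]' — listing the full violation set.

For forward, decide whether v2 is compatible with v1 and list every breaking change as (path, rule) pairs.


the writer's type comes first in each User pair
checking forward for User: reader v1 against writer v2:
  writer required, Kind -> Kind: reader tier maps from writer tier
  avatar: no writer-side match
  writer optional, float32 -> float32: reader height maps from writer height
  writer required, bytes -> bytes: reader blob maps from writer blob
  writer required, string -> string: reader label maps from writer label
  writer balance: unknown to reader
  R1 fires at avatar
  => forward verdict for User: BREAKING, 1 violation(s)
the other User changes do not affect what is asked:
  added field balance to record User: optional float32, tag 15 (in v2 it sits immediately before height) -> triggers nothing under User's printed rules — same verdict

forward: BREAKING [(avatar, R1)]


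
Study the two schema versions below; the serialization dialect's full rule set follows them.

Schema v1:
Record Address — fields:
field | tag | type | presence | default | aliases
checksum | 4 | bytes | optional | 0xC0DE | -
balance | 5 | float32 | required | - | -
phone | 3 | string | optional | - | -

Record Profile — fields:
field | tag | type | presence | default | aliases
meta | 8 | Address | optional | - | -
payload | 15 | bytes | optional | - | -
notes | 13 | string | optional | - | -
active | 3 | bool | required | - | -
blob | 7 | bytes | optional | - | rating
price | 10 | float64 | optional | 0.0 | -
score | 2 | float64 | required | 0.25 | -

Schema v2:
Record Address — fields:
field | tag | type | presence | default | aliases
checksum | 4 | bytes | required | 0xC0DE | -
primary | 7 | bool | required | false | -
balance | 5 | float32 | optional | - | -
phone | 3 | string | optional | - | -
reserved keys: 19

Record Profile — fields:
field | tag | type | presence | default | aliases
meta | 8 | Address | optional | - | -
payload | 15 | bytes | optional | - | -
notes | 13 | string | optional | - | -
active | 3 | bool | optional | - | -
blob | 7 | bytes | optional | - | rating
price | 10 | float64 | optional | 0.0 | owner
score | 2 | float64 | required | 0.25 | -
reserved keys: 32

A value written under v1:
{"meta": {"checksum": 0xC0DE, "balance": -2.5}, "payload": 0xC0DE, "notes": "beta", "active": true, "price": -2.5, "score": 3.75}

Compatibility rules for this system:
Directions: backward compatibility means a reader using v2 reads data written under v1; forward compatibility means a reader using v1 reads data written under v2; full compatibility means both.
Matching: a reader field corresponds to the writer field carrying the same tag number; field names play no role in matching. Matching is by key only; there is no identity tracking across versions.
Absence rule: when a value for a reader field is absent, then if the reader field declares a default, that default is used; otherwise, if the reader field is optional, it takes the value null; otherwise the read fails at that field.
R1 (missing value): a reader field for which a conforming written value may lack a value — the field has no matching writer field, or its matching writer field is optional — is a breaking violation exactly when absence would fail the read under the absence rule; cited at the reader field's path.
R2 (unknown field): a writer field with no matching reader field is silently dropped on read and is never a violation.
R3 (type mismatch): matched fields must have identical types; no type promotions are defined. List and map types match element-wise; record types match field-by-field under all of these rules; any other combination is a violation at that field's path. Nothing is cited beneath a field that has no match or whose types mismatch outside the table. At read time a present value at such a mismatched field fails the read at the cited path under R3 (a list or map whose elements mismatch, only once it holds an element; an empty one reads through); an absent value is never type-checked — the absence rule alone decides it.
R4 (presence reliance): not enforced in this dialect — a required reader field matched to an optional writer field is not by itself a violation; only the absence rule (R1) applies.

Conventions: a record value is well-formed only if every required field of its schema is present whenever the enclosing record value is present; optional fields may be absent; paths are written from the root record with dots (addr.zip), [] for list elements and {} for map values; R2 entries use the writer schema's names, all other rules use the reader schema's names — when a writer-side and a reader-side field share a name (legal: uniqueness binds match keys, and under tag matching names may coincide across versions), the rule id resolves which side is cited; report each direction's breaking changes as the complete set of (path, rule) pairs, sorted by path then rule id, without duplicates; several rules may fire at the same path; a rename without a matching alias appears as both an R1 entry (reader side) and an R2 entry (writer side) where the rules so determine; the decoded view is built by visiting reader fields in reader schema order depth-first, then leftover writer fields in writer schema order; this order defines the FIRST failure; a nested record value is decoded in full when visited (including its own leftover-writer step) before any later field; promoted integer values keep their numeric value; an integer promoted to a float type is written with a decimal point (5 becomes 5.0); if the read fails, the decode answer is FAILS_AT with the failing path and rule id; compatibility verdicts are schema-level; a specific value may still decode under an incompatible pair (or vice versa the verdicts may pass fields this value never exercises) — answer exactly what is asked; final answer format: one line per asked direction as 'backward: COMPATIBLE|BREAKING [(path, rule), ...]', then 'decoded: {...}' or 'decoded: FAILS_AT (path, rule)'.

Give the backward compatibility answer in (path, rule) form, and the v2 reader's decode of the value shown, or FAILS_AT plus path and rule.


the writer's type comes first in each Profile pair
backward pass over Profile, reader schema v2, writer schema v1:
  meta: Address -> Address, writer optional; from meta
  payload: bytes -> bytes, writer optional; from payload
  notes: string -> string, writer optional; from notes
  active: bool -> bool, writer required; from active
  blob: bytes -> bytes, writer optional; from blob
  price: float64 -> float64, writer optional; from price
  score: float64 -> float64, writer required; from score
  meta.checksum: bytes -> bytes, writer optional; from meta.checksum
  meta.primary: no writer-side match
  meta.balance: float32 -> float32, writer required; from meta.balance
  meta.phone: string -> string, writer optional; from meta.phone
  nothing fires on Profile: backward is COMPATIBLE
migrating the Profile value to v2:
  meta.checksum := 0xC0DE
  meta.primary := false (absent -> default)
  meta.balance := -2.5
  meta.phone := null (absent, optional -> null)
  payload := 0xC0DE
  notes := "beta"
  active := true
  blob := null (absent, optional -> null)
  price := -2.5
  score := 3.75
  => decoded: {"meta": {"checksum": 0xC0DE, "primary": false, "balance": -2.5, "phone": null}, "payload": 0xC0DE, "notes": "beta", "active": true, "blob": null, "price": -2.5, "score": 3.75}
checking off the Profile differences that do not matter here:
  field active in record Profile: required changed to optional -> matters only for Profile's forward compatibility — outside the asked direction
  field balance in record Address: required changed to optional -> matters only for Profile's forward compatibility — outside the asked direction
  field checksum in record Address: optional changed to required -> no rule fires on it in Profile's dialect; the asked verdict holds

backward: COMPATIBLE []; decoded: {"meta": {"checksum": 0xC0DE, "primary": false, "balance": -2.5, "phone": null}, "payload": 0xC0DE, "notes": "beta", "active": true, "blob": null, "price": -2.5, "score": 3.75}


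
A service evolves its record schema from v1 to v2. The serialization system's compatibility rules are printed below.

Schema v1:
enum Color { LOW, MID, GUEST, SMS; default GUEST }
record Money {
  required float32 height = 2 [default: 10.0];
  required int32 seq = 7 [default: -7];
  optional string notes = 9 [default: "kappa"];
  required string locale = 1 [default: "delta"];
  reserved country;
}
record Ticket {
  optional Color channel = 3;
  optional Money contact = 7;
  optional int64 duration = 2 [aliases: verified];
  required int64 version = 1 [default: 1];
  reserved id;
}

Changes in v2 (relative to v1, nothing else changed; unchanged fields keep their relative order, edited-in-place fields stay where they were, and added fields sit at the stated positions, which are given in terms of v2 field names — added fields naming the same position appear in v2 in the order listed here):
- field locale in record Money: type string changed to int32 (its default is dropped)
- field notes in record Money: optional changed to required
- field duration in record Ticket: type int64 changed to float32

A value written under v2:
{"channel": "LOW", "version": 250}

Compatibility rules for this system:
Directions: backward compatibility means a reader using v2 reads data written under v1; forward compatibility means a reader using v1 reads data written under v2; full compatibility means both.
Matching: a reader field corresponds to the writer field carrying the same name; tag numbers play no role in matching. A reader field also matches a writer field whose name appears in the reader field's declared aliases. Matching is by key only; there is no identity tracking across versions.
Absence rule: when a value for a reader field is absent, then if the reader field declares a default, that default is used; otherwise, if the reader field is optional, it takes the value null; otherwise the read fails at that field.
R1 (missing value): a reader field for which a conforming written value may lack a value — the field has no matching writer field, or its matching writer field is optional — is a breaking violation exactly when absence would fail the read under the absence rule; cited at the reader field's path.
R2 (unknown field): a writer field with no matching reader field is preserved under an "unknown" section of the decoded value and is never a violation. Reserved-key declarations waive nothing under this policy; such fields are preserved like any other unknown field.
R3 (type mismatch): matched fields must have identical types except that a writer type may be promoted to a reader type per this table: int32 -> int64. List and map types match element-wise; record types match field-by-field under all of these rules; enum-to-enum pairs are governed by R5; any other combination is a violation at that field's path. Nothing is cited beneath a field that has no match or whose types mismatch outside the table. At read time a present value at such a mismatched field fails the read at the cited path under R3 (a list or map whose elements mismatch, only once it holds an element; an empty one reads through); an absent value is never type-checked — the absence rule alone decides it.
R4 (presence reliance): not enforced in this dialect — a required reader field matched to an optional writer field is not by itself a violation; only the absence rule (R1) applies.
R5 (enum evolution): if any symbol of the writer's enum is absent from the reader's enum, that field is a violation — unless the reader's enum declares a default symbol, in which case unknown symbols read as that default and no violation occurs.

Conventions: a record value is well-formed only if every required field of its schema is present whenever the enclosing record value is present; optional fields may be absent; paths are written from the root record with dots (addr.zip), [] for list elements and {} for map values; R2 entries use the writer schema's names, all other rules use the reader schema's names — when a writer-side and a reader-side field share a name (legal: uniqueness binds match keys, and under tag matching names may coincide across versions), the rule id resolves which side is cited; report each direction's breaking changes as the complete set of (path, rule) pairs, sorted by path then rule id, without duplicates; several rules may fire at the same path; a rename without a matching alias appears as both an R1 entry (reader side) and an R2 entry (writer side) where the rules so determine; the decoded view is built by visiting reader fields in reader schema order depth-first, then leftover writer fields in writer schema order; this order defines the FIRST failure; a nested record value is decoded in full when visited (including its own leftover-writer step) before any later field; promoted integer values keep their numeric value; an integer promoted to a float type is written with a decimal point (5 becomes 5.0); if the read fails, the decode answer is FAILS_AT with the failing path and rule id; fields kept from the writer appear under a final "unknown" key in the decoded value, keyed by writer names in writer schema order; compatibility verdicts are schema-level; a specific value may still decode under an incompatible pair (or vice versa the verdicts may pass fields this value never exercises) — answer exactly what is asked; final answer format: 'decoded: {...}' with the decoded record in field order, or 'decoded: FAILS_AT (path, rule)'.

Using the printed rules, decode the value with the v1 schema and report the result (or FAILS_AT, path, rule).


each type pair in Ticket: writer, then reader
decode walk for Ticket under reader schema v1:
  channel := "LOW"
  contact := null (not supplied -> null)
  duration := null (not supplied -> null)
  version := 250
  => decoded: {"channel": "LOW", "contact": null, "duration": null, "version": 250}
the rest of the Ticket diff is inert for this question:
  field locale in record Money: type string changed to int32 (its default is dropped) -> affects the rule determinations only; this particular Ticket value decodes identically
  field notes in record Money: optional changed to required -> no rule fires on it and the decoded Ticket view is identical with or without it
  field duration in record Ticket: type int64 changed to float32 -> affects the rule determinations only; this particular Ticket value decodes identically

decoded: {"channel": "LOW", "contact": null, "duration": null, "version": 250}


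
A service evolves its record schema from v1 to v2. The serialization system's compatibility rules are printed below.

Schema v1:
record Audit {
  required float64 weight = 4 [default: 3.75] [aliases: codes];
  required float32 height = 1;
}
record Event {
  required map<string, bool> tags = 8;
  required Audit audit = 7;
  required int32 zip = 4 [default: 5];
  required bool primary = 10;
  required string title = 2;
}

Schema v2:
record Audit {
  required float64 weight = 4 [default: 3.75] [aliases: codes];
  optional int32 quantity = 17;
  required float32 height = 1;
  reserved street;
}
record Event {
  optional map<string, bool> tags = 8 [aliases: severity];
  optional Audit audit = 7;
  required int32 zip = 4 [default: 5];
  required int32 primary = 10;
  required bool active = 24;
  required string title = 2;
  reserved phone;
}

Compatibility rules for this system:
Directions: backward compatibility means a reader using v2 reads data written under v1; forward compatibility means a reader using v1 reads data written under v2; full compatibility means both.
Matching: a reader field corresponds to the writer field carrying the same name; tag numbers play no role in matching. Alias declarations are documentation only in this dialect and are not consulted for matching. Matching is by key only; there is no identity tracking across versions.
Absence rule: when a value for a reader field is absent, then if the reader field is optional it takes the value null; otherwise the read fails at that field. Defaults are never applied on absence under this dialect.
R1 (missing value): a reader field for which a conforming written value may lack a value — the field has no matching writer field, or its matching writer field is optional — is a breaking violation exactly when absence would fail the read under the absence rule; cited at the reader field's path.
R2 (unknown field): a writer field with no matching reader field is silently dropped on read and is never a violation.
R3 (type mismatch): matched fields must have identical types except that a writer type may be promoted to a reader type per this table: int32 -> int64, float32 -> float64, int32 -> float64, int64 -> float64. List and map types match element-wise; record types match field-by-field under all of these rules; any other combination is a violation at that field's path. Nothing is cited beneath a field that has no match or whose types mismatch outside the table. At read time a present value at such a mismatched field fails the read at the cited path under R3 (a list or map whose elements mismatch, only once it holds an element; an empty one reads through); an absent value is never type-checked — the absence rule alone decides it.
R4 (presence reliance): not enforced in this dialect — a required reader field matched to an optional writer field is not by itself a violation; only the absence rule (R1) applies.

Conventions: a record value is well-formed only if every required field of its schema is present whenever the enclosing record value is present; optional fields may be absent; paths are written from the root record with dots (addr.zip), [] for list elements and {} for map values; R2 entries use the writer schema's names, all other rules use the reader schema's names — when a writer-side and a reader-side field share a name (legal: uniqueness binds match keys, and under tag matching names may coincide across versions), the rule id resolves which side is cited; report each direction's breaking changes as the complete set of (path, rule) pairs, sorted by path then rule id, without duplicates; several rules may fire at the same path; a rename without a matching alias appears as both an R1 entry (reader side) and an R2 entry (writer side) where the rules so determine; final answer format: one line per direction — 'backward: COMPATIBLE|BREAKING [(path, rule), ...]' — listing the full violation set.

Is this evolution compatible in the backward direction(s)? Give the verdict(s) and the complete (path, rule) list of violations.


backward: BREAKING [(active, R1), (primary, R3)]

the writer's type comes first in each Event pair
backward analysis of Event with v2 as reader and v1 as writer:
  tags <- tags (map<string, bool> -> map<string, bool>, writer required)
  audit <- audit (Audit -> Audit, writer required)
  zip <- zip (int32 -> int32, writer required)
  primary <- primary (bool -> int32, writer required)
  active: no writer-side match
  title <- title (string -> string, writer required)
  audit.weight <- audit.weight (float64 -> float64, writer required)
  audit.quantity: no writer-side match
  audit.height <- audit.height (float32 -> float32, writer required)
  R1 fires at active
  R3 fires at primary
  => backward verdict for Event: BREAKING, 2 violation(s)
ruling out the remaining Event differences:
  added field quantity to record Audit: optional int32, tag 17 (in v2 it sits immediately before height) -> triggers nothing under Event's printed rules — same verdict
  field tags in record Event: required changed to optional -> its effect on Event is confined to the forward direction, not asked
  field audit in record Event: required changed to optional -> its effect on Event is confined to the forward direction, not asked


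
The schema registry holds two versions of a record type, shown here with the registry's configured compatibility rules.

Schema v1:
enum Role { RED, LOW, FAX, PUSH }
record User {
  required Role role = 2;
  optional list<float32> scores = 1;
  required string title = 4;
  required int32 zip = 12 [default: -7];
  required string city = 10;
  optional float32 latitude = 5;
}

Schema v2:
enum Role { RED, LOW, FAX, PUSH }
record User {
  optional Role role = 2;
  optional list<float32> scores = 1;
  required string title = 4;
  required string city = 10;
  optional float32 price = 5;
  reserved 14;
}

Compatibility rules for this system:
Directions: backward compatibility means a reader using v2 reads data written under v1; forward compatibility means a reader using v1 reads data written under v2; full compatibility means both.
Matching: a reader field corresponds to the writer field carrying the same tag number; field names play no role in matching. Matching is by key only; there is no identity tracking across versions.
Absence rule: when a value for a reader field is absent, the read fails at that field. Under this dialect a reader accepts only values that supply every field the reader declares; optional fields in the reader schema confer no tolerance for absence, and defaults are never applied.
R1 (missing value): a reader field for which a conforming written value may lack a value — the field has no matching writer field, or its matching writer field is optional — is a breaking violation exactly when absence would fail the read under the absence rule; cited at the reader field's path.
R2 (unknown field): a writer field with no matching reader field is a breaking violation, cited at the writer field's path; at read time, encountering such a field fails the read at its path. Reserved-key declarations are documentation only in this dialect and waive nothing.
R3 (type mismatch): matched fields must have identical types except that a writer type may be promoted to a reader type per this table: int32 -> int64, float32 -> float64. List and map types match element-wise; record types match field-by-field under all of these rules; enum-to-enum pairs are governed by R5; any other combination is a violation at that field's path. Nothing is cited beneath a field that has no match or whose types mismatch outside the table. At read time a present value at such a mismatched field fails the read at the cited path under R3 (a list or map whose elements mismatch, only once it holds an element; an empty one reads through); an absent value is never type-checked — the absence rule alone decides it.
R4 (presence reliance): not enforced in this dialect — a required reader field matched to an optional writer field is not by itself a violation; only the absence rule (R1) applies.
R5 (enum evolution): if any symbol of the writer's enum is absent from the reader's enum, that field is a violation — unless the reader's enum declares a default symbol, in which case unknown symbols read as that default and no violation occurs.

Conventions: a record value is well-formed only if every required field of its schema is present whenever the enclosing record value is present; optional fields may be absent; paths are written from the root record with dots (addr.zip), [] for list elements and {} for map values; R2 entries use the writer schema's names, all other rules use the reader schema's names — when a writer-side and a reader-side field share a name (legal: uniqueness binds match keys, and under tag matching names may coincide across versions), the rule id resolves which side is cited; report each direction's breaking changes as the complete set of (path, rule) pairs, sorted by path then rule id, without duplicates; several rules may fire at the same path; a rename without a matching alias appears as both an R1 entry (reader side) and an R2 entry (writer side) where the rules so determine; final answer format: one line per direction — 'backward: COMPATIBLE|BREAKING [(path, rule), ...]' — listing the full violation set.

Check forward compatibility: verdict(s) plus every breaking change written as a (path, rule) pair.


each type pair in User: writer, then reader
forward pass over User, reader schema v1, writer schema v2:
  Role -> Role, writer optional: role aligns to role
  list<float32> -> list<float32>, writer optional: scores aligns to scores
  string -> string, writer required: title aligns to title
  zip has no writer counterpart
  string -> string, writer required: city aligns to city
  float32 -> float32, writer optional: latitude aligns to price
  breaking: (latitude, R1)
  breaking: (role, R1)
  breaking: (scores, R1)
  breaking: (zip, R1)
  forward on User therefore BREAKING (4)
the other User changes do not affect what is asked:
  renamed field latitude to price in record User -> affects backward compatibility only, which is not asked

forward: BREAKING [(latitude, R1), (role, R1), (scores, R1), (zip, R1)]


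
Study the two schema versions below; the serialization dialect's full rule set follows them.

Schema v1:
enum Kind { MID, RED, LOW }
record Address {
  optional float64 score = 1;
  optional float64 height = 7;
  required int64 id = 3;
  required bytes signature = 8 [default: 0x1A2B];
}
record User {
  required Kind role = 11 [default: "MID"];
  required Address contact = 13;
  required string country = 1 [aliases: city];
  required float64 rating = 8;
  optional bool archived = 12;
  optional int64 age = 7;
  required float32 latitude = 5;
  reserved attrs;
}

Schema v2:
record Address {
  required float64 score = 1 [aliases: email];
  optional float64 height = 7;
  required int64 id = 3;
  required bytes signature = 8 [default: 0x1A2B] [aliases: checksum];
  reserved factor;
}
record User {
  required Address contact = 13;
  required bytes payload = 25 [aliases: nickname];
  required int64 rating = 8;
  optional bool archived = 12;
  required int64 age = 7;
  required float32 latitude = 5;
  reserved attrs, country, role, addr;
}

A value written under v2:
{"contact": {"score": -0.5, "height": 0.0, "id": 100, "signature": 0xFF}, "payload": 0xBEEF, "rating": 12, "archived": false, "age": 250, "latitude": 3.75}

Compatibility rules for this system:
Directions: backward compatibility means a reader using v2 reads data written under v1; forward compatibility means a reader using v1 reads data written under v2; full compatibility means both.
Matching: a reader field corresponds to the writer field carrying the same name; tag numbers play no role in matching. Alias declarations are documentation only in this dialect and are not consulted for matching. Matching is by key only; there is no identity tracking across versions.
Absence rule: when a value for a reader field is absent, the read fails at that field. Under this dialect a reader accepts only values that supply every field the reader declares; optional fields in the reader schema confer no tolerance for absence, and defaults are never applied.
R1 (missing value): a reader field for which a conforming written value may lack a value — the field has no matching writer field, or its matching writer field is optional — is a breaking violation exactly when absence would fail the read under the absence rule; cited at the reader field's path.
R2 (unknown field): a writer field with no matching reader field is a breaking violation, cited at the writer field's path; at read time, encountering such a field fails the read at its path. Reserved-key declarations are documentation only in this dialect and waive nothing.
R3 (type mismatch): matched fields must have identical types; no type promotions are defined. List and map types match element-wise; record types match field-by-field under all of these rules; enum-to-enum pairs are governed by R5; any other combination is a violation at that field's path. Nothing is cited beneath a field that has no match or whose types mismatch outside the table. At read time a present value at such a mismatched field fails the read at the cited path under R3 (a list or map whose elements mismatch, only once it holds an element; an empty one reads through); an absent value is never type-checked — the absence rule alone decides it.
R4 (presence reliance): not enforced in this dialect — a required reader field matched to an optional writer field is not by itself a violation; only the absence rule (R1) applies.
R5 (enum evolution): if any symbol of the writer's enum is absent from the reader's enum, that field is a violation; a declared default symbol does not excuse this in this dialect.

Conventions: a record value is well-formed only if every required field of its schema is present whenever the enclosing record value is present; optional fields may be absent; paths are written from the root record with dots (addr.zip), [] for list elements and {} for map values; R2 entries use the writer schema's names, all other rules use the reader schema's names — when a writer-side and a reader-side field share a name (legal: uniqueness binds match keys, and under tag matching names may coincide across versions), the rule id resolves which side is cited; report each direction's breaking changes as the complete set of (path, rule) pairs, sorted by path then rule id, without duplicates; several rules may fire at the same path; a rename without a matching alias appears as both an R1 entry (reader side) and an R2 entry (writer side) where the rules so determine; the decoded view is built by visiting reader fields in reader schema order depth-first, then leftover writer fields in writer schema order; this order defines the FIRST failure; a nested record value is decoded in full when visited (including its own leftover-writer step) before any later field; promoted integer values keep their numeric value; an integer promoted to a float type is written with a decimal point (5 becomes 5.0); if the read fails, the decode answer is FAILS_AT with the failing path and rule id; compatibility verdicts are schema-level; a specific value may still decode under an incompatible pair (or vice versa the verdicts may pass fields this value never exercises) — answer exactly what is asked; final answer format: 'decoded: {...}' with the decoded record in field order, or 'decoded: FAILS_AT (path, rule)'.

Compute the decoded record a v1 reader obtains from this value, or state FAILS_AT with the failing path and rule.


in User below, arrows point writer -> reader
decode (reader v1):
  read fails at role under R1 (no fill)
  => FAILS_AT (role, R1)
remaining User differences; none change what is asked:
  field score in record Address: optional changed to required -> changes User's schema-level verdicts only — the decode of this value is the same
  field rating in record User: type float64 changed to int64 -> changes User's schema-level verdicts only — the decode of this value is the same
  field age in record User: optional changed to required -> changes User's schema-level verdicts only — the decode of this value is the same
  added field payload to record User: required bytes, tag 25 (in v2 it sits immediately before rating) -> changes User's schema-level verdicts only — the decode of this value is the same
  removed field country from record User (its key "country" joins the reserved list) -> changes User's schema-level verdicts only — the decode of this value is the same

decoded: FAILS_AT (role, R1)


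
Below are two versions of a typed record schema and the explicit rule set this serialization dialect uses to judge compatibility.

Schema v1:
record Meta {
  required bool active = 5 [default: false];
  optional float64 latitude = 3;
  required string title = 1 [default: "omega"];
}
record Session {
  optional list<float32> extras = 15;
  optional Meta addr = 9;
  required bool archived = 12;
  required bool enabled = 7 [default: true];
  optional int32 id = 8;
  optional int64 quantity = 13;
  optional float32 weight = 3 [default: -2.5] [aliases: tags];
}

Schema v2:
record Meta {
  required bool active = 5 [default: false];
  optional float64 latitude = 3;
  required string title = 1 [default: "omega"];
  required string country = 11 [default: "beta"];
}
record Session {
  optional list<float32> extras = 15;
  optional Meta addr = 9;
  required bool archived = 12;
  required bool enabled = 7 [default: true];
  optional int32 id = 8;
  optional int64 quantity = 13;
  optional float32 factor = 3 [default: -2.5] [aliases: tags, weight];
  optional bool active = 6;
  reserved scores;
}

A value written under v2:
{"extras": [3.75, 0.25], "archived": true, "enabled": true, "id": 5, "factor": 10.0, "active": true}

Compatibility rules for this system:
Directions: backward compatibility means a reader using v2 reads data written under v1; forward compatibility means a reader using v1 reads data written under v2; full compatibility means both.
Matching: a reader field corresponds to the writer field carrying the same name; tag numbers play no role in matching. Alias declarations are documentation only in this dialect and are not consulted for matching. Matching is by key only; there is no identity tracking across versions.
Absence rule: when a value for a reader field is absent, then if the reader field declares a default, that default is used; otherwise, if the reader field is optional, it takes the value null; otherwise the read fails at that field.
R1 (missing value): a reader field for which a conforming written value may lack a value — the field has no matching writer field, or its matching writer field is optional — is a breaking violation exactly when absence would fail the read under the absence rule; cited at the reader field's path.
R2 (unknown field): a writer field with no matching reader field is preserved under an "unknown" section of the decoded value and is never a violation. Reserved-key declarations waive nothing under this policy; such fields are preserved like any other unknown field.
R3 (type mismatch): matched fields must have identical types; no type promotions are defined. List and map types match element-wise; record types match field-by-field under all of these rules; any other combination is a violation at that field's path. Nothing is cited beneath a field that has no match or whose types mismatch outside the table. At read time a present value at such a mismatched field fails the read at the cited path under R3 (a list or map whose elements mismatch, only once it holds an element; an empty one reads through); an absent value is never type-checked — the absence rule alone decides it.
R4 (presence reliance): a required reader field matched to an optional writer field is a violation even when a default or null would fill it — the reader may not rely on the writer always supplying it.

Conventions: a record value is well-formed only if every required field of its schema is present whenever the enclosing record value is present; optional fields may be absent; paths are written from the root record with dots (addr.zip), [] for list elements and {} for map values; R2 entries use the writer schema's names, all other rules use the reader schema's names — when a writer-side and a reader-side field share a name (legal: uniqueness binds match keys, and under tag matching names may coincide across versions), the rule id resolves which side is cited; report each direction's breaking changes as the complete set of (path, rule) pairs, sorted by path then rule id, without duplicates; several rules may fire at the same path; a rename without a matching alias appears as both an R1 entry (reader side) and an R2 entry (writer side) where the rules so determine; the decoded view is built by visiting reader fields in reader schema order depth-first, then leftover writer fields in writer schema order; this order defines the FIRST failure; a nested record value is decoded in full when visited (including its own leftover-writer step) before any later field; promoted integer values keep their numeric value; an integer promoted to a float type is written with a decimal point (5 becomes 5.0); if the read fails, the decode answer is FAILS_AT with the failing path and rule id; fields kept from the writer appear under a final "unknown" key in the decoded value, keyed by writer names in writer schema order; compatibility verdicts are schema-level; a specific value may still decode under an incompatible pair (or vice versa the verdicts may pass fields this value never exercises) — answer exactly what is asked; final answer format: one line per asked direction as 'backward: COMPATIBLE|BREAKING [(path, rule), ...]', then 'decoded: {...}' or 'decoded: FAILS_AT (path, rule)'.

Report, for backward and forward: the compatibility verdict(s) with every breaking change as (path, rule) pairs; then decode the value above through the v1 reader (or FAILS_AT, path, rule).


the writer's type comes first in each Session pair
backward analysis of Session with v2 as reader and v1 as writer:
  extras <- extras (list<float32> -> list<float32>, writer optional)
  addr <- addr (Meta -> Meta, writer optional)
  archived <- archived (bool -> bool, writer required)
  enabled <- enabled (bool -> bool, writer required)
  id <- id (int32 -> int32, writer optional)
  quantity <- quantity (int64 -> int64, writer optional)
  factor: no writer-side match
  active: no writer-side match
  leftover writer field: weight
  addr.active <- addr.active (bool -> bool, writer required)
  addr.latitude <- addr.latitude (float64 -> float64, writer optional)
  addr.title <- addr.title (string -> string, writer required)
  addr.country: no writer-side match
  => backward: COMPATIBLE
forward analysis of Session with v1 as reader and v2 as writer:
  extras <- extras (list<float32> -> list<float32>, writer optional)
  addr <- addr (Meta -> Meta, writer optional)
  archived <- archived (bool -> bool, writer required)
  enabled <- enabled (bool -> bool, writer required)
  id <- id (int32 -> int32, writer optional)
  quantity <- quantity (int64 -> int64, writer optional)
  weight: no writer-side match
  leftover writer field: factor
  leftover writer field: active
  addr.active <- addr.active (bool -> bool, writer required)
  addr.latitude <- addr.latitude (float64 -> float64, writer optional)
  addr.title <- addr.title (string -> string, writer required)
  leftover writer field: addr.country
  => forward: COMPATIBLE
migrating the Session value to v1:
  extras := [3.75, 0.25]
  addr := null (missing; optional => null)
  archived := true
  enabled := true
  id := 5
  quantity := null (missing; optional => null)
  weight := -2.5 (missing; default applied)
  writer factor: kept under "unknown"
  writer active: kept under "unknown"
  => decoded: {"extras": [3.75, 0.25], "addr": null, "archived": true, "enabled": true, "id": 5, "quantity": null, "weight": -2.5, "unknown": {"factor": 10.0, "active": true}}

backward: COMPATIBLE []; forward: COMPATIBLE []; decoded: {"extras": [3.75, 0.25], "addr": null, "archived": true, "enabled": true, "id": 5, "quantity": null, "weight": -2.5, "unknown": {"factor": 10.0, "active": true}}
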